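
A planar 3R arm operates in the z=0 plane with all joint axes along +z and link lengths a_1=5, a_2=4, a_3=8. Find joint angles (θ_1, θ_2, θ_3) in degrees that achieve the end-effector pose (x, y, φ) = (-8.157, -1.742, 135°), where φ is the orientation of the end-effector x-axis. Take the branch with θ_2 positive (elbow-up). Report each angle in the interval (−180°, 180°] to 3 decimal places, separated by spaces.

wrist centre = target − a_3·(cos φ, sin φ) = (-2.5001, -7.3989)
cos θ_2 = (60.9938−5²−4²)/(2·5·4) = 0.4998; θ_2 = 60.0103° (elbow-up)
β = atan2(-7.3989,-2.5001) = -108.6706°; ψ = atan2(3.4645,6.9994) = 26.3339°
θ_1 = β − ψ = -135.0045°
θ_3 = φ − θ_1 − θ_2 = -150.0058° (wrapped to (-180°,180°])

-135.005 60.010 -150.006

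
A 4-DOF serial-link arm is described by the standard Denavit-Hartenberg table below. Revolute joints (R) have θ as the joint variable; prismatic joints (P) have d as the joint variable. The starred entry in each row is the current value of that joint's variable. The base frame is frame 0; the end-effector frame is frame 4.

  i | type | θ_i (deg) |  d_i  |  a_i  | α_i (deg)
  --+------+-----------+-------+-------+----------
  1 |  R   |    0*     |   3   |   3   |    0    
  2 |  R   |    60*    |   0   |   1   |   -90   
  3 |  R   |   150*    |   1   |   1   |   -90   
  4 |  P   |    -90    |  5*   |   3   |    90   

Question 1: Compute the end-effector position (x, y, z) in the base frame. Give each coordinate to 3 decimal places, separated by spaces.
-1.647 -0.049 6.830

after link 1: o_1 = (3.0000, 0.0000, 3.0000)
after link 2: o_2 = (3.5000, 0.8660, 3.0000)
after link 3: o_3 = (2.2010, 0.6160, 2.5000)
after link 4: o_4 = (-1.6471, -0.0490, 6.8301)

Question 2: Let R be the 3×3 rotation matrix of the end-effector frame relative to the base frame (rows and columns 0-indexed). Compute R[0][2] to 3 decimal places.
0.433

End-effector z-axis (col 2 of R) = (0.4330,0.7500,0.5000)
R[0][2] = 0.4330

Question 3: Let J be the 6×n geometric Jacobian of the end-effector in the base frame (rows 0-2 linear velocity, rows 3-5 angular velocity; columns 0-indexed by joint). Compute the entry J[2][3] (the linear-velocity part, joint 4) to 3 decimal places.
prismatic axis z_3 = (-0.2500,-0.4330,0.8660)
J_v[:, 3] = z_3; J_ω[:, 3] = (0,0,0)
entry J[2][3] = 0.8660

0.866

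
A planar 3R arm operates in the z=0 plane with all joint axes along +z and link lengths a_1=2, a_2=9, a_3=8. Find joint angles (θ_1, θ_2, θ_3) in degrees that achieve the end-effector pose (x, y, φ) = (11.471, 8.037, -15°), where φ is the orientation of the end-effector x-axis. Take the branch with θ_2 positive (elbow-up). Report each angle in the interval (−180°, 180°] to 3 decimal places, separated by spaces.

wrist centre = target − a_3·(cos φ, sin φ) = (3.7436, 10.1076)
cos θ_2 = (116.1771−2²−9²)/(2·2·9) = 0.8660; θ_2 = 29.9994° (elbow-up)
β = atan2(10.1076,3.7436) = 69.6766°; ψ = atan2(4.4999,9.7943) = 24.6761°
θ_1 = β − ψ = 45.0005°
θ_3 = φ − θ_1 − θ_2 = -89.9999° (wrapped to (-180°,180°])

45.000 29.999 -90.000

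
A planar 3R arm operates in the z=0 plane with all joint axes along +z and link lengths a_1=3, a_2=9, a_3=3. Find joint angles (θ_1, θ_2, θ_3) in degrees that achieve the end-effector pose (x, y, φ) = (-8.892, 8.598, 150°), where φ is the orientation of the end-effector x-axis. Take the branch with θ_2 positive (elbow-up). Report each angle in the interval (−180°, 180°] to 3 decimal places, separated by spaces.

59.994 90.005 0.001

wrist centre = target − a_3·(cos φ, sin φ) = (-6.2939, 7.0980)
cos θ_2 = (89.9951−3²−9²)/(2·3·9) = -0.0001; θ_2 = 90.0052° (elbow-up)
β = atan2(7.0980,-6.2939) = 131.5640°; ψ = atan2(9.0000,2.9992) = 71.5697°
θ_1 = β − ψ = 59.9942°
θ_3 = φ − θ_1 − θ_2 = 0.0006° (wrapped to (-180°,180°])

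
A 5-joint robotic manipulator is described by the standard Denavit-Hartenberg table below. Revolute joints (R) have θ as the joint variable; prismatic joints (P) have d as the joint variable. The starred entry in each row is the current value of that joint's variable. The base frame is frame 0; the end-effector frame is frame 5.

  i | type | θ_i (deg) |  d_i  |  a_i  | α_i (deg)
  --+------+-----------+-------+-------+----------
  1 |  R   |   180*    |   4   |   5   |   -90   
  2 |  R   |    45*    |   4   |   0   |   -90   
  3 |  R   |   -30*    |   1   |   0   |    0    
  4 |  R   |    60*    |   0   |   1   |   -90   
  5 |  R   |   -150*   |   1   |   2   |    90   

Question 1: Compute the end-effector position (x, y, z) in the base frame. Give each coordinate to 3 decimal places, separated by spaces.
after link 1: o_1 = (-5.0000, 0.0000, 4.0000)
after link 2: o_2 = (-5.0000, -4.0000, 4.0000)
after link 3: o_3 = (-4.2929, -4.0000, 3.2929)
after link 4: o_4 = (-4.9053, -3.5000, 2.6805)
after link 5: o_5 = (-2.7839, -3.5000, 3.3876)

-2.784 -3.500 3.388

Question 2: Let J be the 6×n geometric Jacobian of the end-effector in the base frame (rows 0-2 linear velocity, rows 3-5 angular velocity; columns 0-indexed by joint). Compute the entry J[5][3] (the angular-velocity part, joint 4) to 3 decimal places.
axis z_3 = (0.7071,-0.0000,-0.7071); lever o_n−o_3 = (1.5089,0.5000,0.0947)
cross product → J_v[:, 3] = (0.3536,-1.1340,0.3536)
J_ω[:, 3] = z_3
entry J[5][3] = -0.7071

-0.707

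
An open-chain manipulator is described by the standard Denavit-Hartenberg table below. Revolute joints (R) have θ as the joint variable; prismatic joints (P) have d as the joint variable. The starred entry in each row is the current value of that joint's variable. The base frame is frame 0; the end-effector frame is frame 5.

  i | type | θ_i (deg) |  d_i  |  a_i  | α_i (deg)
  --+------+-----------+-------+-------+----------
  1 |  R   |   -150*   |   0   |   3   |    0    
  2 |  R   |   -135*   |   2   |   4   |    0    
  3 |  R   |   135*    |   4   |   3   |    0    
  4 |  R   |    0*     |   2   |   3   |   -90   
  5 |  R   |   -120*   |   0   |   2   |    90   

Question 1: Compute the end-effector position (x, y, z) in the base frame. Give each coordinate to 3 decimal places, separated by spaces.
-5.893 -0.136 9.732

after link 1: o_1 = (-2.5981, -1.5000, 0.0000)
after link 2: o_2 = (-1.5628, 2.3637, 2.0000)
after link 3: o_3 = (-4.1609, 0.8637, 6.0000)
after link 4: o_4 = (-6.7590, -0.6363, 8.0000)
after link 5: o_5 = (-5.8929, -0.1363, 9.7321)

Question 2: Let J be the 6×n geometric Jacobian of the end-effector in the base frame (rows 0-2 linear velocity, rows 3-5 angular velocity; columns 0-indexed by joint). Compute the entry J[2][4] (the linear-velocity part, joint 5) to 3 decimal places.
axis z_4 = (0.5000,-0.8660,0.0000); lever o_n−o_4 = (0.8660,0.5000,1.7321)
cross product → J_v[:, 4] = (-1.5000,-0.8660,1.0000)
J_ω[:, 4] = z_4
entry J[2][4] = 1.0000

1.000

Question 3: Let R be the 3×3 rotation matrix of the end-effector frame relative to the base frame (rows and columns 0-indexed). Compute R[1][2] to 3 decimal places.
0.433

End-effector z-axis (col 2 of R) = (0.7500,0.4330,-0.5000)
R[1][2] = 0.4330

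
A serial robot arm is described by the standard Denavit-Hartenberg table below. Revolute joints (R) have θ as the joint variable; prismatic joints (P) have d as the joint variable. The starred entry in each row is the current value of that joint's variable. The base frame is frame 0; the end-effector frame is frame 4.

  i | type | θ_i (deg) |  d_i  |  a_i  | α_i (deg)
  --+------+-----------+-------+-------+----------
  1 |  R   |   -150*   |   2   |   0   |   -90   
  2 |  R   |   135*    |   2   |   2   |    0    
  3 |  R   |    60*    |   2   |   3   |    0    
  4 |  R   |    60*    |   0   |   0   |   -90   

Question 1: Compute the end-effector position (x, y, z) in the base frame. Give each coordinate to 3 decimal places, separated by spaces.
5.734 -1.308 1.362

after link 1: o_1 = (0.0000, 0.0000, 2.0000)
after link 2: o_2 = (2.2247, -1.0249, 0.5858)
after link 3: o_3 = (5.7343, -1.3081, 1.3622)
after link 4: o_4 = (5.7343, -1.3081, 1.3622)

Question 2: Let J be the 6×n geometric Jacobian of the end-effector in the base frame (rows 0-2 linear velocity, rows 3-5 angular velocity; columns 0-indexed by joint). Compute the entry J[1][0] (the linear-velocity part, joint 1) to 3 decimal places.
5.734

axis z_0 = ẑ; lever o_n−o_0 = (5.7343,-1.3081,1.3622)
cross product → J_v[:, 0] = (1.3081,5.7343,-0.0000)
J_ω[:, 0] = z_0
entry J[1][0] = 5.7343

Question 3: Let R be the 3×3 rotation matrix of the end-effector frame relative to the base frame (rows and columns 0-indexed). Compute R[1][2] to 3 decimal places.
End-effector z-axis (col 2 of R) = (-0.8365,-0.4830,0.2588)
R[1][2] = -0.4830

-0.483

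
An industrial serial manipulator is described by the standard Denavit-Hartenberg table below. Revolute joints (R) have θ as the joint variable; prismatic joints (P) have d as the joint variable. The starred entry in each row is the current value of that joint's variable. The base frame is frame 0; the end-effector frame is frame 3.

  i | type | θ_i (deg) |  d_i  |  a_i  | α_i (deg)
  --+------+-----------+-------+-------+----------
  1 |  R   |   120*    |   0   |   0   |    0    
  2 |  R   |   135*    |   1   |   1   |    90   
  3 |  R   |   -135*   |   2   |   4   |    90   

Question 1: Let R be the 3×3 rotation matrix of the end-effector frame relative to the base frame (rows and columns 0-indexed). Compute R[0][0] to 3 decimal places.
End-effector x-axis (col 0 of R) = (0.1830,0.6830,-0.7071)
R[0][0] = 0.1830

0.183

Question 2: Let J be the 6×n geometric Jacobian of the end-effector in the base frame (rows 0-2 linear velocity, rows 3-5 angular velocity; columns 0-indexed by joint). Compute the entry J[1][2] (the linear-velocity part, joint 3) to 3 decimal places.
-2.732

axis z_2 = (-0.9659,0.2588,0.0000); lever o_n−o_2 = (-1.1998,3.2497,-2.8284)
cross product → J_v[:, 2] = (-0.7321,-2.7321,-2.8284)
J_ω[:, 2] = z_2
entry J[1][2] = -2.7321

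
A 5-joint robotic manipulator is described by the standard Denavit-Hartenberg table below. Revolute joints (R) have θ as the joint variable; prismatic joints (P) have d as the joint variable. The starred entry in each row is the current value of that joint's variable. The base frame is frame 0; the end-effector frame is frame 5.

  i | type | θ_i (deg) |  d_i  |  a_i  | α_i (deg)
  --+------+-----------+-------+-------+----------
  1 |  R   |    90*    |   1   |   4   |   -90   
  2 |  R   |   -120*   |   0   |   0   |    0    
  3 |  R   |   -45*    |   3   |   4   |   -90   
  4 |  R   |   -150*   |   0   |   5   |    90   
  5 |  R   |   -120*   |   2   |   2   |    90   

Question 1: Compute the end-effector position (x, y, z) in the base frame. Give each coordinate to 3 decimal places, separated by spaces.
-3.268 4.000 -0.793

after link 1: o_1 = (0.0000, 4.0000, 1.0000)
after link 2: o_2 = (0.0000, 4.0000, 1.0000)
after link 3: o_3 = (-3.0000, 0.1363, 2.0353)
after link 4: o_4 = (-5.5000, 4.3189, 0.9146)
after link 5: o_5 = (-3.2679, 4.0000, -0.7932)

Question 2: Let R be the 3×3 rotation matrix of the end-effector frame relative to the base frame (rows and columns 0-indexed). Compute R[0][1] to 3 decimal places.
End-effector y-axis (col 1 of R) = (0.8660,0.4830,-0.1294)
R[0][1] = 0.8660

0.866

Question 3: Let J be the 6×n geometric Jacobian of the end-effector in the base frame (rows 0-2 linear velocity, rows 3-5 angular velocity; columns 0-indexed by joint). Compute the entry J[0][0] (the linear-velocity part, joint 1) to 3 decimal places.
axis z_0 = ẑ; lever o_n−o_0 = (-3.2679,4.0000,-0.7932)
cross product → J_v[:, 0] = (-4.0000,-3.2679,0.0000)
J_ω[:, 0] = z_0
entry J[0][0] = -4.0000

-4.000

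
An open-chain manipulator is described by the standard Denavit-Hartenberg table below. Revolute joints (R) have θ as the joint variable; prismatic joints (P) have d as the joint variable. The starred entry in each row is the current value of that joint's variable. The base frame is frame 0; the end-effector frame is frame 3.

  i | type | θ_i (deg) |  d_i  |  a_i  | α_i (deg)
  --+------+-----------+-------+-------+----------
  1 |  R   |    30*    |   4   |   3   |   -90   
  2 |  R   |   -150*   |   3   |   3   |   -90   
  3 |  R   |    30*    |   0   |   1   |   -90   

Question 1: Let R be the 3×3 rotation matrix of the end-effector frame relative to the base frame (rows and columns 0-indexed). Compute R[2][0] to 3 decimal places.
End-effector x-axis (col 0 of R) = (-0.3995,-0.8080,0.4330)
R[2][0] = 0.4330

0.433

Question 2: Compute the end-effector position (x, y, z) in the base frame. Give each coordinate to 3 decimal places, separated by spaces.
after link 1: o_1 = (2.5981, 1.5000, 4.0000)
after link 2: o_2 = (-1.1519, 2.7990, 5.5000)
after link 3: o_3 = (-1.5514, 1.9910, 5.9330)

-1.551 1.991 5.933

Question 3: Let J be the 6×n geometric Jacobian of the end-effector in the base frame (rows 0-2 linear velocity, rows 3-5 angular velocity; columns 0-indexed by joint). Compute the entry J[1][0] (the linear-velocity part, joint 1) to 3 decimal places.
axis z_0 = ẑ; lever o_n−o_0 = (-1.5514,1.9910,5.9330)
cross product → J_v[:, 0] = (-1.9910,-1.5514,0.0000)
J_ω[:, 0] = z_0
entry J[1][0] = -1.5514

-1.551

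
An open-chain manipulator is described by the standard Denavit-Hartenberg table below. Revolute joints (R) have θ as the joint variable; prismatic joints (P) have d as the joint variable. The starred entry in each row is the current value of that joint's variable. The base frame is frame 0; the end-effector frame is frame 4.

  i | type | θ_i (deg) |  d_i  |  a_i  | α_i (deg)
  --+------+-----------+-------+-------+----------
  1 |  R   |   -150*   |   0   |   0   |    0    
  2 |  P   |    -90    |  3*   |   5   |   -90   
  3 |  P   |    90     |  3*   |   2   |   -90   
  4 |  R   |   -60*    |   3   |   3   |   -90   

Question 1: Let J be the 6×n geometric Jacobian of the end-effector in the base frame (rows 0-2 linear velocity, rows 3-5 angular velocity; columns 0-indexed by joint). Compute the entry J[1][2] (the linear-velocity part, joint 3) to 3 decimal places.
prismatic axis z_2 = (-0.8660,-0.5000,0.0000)
J_v[:, 2] = z_2; J_ω[:, 2] = (0,0,0)
entry J[1][2] = -0.5000

-0.500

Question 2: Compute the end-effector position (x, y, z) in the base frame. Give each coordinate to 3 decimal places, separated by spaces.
-5.848 -1.067 -0.500

after link 1: o_1 = (0.0000, 0.0000, 0.0000)
after link 2: o_2 = (-2.5000, 4.3301, 3.0000)
after link 3: o_3 = (-5.0981, 2.8301, 1.0000)
after link 4: o_4 = (-5.8481, -1.0670, -0.5000)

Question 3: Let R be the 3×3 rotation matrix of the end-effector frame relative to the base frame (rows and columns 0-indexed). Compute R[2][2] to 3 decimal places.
-0.866

End-effector z-axis (col 2 of R) = (0.4330,0.2500,-0.8660)
R[2][2] = -0.8660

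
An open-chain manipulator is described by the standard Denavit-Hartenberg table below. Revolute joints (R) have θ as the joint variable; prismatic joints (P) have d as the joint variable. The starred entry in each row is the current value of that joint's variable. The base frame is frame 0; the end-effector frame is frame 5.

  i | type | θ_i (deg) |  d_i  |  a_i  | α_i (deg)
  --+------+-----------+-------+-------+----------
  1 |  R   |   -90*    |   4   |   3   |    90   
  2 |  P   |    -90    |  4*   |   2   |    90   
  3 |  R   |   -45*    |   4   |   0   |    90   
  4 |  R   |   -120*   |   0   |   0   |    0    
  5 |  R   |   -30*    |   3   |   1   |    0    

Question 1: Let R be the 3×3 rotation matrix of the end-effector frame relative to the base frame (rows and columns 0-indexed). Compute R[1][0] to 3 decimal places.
-0.500

End-effector x-axis (col 0 of R) = (-0.6124,-0.5000,0.6124)
R[1][0] = -0.5000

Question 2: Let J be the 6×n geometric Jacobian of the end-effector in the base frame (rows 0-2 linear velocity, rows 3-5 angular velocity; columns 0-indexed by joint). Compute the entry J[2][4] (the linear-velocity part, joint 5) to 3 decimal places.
axis z_4 = (0.7071,0.0000,0.7071); lever o_n−o_4 = (1.5089,-0.5000,2.7337)
cross product → J_v[:, 4] = (0.3536,-0.8660,-0.3536)
J_ω[:, 4] = z_4
entry J[2][4] = -0.3536

-0.354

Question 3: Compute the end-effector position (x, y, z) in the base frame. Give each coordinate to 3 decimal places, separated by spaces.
after link 1: o_1 = (0.0000, -3.0000, 4.0000)
after link 2: o_2 = (-4.0000, -3.0000, 2.0000)
after link 3: o_3 = (-4.0000, 1.0000, 2.0000)
after link 4: o_4 = (-4.0000, 1.0000, 2.0000)
after link 5: o_5 = (-2.4911, 0.5000, 4.7337)

-2.491 0.500 4.734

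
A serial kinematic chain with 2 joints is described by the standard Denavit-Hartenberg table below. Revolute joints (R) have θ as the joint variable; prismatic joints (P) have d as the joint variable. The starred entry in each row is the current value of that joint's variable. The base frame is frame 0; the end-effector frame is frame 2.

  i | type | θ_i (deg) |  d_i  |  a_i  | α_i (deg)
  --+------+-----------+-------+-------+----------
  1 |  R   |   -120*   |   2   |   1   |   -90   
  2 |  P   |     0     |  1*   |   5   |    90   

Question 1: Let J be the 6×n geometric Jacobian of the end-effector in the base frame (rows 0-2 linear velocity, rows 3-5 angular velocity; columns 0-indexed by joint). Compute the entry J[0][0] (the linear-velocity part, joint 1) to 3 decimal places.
5.696

axis z_0 = ẑ; lever o_n−o_0 = (-2.1340,-5.6962,2.0000)
cross product → J_v[:, 0] = (5.6962,-2.1340,0.0000)
J_ω[:, 0] = z_0
entry J[0][0] = 5.6962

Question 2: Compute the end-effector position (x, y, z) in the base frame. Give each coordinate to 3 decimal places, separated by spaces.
after link 1: o_1 = (-0.5000, -0.8660, 2.0000)
after link 2: o_2 = (-2.1340, -5.6962, 2.0000)

-2.134 -5.696 2.000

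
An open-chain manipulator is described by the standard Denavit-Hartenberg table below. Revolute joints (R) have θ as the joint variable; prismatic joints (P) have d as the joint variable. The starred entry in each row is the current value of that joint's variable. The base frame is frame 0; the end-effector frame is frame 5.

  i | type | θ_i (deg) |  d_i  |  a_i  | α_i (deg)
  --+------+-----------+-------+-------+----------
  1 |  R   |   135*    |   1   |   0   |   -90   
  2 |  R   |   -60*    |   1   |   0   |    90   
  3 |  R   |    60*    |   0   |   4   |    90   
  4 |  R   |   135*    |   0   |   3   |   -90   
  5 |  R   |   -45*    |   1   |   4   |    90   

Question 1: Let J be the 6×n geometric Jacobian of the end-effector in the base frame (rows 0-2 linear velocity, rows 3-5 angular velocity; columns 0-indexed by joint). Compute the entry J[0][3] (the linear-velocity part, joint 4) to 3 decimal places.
axis z_3 = (0.0474,0.6597,0.7500); lever o_n−o_3 = (6.0351,1.8785,1.7377)
cross product → J_v[:, 3] = (-0.2625,4.4440,-3.8926)
J_ω[:, 3] = z_3
entry J[0][3] = -0.2625

-0.262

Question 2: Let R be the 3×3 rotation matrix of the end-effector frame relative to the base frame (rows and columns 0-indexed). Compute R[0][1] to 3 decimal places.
End-effector y-axis (col 1 of R) = (0.1250,0.7410,-0.6597)
R[0][1] = 0.1250

0.125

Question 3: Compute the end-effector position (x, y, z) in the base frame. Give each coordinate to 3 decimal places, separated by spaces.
after link 1: o_1 = (0.0000, 0.0000, 1.0000)
after link 2: o_2 = (-0.7071, -0.7071, 1.0000)
after link 3: o_3 = (-3.8637, -2.4495, 2.7321)
after link 4: o_4 = (-0.8906, -2.8245, 2.8742)
after link 5: o_5 = (2.1714, -0.5710, 4.4697)

2.171 -0.571 4.470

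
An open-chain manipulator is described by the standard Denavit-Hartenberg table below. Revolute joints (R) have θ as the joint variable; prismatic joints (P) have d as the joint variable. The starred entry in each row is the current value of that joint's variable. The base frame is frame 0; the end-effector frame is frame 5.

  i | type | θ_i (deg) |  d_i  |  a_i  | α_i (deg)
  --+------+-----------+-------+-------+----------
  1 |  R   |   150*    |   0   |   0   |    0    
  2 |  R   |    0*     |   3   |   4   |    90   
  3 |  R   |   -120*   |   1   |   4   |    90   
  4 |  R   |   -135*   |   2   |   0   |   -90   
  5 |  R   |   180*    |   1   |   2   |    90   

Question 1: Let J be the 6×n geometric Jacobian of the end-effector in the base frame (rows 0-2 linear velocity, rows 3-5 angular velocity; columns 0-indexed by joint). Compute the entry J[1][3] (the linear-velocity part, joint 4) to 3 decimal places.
2.014

axis z_3 = (0.7500,-0.4330,0.5000); lever o_n−o_3 = (2.7721,-0.7840,-0.8371)
cross product → J_v[:, 3] = (0.7545,2.0139,0.6124)
J_ω[:, 3] = z_3
entry J[1][3] = 2.0139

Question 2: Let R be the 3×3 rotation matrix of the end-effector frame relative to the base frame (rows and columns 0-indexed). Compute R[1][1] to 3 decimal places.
End-effector y-axis (col 1 of R) = (-0.0474,-0.7891,-0.6124)
R[1][1] = -0.7891

-0.789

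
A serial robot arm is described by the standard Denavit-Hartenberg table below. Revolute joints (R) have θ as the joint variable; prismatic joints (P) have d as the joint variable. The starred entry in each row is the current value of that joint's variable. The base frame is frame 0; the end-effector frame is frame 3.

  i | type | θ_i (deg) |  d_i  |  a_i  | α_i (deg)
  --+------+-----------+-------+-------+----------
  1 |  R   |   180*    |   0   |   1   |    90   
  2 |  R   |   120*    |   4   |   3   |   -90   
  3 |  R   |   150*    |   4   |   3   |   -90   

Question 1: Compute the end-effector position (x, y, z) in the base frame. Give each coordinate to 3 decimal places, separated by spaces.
2.665 2.500 -1.652

after link 1: o_1 = (-1.0000, 0.0000, 0.0000)
after link 2: o_2 = (0.5000, 4.0000, 2.5981)
after link 3: o_3 = (2.6651, 2.5000, -1.6519)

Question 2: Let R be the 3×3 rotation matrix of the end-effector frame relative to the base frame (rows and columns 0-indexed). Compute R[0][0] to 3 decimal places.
-0.433

End-effector x-axis (col 0 of R) = (-0.4330,-0.5000,-0.7500)
R[0][0] = -0.4330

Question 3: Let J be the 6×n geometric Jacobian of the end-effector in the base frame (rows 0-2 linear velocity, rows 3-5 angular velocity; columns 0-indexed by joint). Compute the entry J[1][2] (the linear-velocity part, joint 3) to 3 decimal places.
2.598

axis z_2 = (0.8660,-0.0000,-0.5000); lever o_n−o_2 = (2.1651,-1.5000,-4.2500)
cross product → J_v[:, 2] = (-0.7500,2.5981,-1.2990)
J_ω[:, 2] = z_2
entry J[1][2] = 2.5981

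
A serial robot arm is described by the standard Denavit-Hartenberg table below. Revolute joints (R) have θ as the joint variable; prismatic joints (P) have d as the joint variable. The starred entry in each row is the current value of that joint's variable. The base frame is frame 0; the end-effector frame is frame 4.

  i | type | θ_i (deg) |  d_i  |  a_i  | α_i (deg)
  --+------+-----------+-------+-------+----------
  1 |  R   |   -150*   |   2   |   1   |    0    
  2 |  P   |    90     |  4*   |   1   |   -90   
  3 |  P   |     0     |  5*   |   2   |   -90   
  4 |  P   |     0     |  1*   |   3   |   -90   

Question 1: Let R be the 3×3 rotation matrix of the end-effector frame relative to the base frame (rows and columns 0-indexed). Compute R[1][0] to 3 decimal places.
End-effector x-axis (col 0 of R) = (0.5000,-0.8660,0.0000)
R[1][0] = -0.8660

-0.866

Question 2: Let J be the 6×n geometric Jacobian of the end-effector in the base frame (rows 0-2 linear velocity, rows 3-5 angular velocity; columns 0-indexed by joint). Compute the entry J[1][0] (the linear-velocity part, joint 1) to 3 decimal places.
axis z_0 = ẑ; lever o_n−o_0 = (6.4641,-3.1962,5.0000)
cross product → J_v[:, 0] = (3.1962,6.4641,-0.0000)
J_ω[:, 0] = z_0
entry J[1][0] = 6.4641

6.464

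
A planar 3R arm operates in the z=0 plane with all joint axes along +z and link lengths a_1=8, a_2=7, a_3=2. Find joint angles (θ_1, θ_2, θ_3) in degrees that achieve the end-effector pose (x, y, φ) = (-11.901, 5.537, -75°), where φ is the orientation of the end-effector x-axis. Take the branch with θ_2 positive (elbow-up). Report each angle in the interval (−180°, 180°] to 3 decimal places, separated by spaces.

135.005 29.988 120.007

wrist centre = target − a_3·(cos φ, sin φ) = (-12.4186, 7.4689)
cos θ_2 = (210.0063−8²−7²)/(2·8·7) = 0.8661; θ_2 = 29.9883° (elbow-up)
β = atan2(7.4689,-12.4186) = 148.9763°; ψ = atan2(3.4988,14.0629) = 13.9712°
θ_1 = β − ψ = 135.0052°
θ_3 = φ − θ_1 − θ_2 = 120.0066° (wrapped to (-180°,180°])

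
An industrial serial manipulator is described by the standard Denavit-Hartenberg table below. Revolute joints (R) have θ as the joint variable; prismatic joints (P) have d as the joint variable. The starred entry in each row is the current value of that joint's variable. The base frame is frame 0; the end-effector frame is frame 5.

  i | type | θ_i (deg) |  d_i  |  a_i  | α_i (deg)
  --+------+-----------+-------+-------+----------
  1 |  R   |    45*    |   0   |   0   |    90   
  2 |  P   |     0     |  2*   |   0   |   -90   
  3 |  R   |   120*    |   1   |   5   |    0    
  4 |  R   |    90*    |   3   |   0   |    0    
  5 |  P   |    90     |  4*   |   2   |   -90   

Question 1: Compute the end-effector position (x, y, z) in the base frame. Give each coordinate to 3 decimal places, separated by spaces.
after link 1: o_1 = (0.0000, 0.0000, 0.0000)
after link 2: o_2 = (1.4142, -1.4142, 0.0000)
after link 3: o_3 = (-3.4154, -0.1201, 1.0000)
after link 4: o_4 = (-3.4154, -0.1201, 4.0000)
after link 5: o_5 = (-1.4836, -0.6378, 8.0000)

-1.484 -0.638 8.000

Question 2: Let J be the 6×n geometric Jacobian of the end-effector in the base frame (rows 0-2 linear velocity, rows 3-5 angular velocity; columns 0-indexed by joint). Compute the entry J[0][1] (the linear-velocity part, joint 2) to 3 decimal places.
0.707

prismatic axis z_1 = (0.7071,-0.7071,0.0000)
J_v[:, 1] = z_1; J_ω[:, 1] = (0,0,0)
entry J[0][1] = 0.7071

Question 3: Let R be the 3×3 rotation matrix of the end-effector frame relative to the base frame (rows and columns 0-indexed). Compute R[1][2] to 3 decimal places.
0.966

End-effector z-axis (col 2 of R) = (0.2588,0.9659,0.0000)
R[1][2] = 0.9659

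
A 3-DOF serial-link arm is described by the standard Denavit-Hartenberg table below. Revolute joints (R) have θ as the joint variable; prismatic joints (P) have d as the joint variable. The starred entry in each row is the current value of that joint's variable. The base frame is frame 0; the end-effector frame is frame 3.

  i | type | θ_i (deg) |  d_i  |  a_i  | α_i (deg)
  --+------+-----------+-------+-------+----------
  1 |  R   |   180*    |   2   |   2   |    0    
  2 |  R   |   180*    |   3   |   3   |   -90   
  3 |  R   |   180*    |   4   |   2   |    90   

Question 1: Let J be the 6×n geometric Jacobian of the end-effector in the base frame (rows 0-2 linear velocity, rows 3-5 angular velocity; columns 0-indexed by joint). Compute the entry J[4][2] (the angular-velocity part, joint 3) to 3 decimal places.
axis z_2 = (0.0000,1.0000,0.0000); lever o_n−o_2 = (-2.0000,4.0000,0.0000)
cross product → J_v[:, 2] = (-0.0000,-0.0000,2.0000)
J_ω[:, 2] = z_2
entry J[4][2] = 1.0000

1.000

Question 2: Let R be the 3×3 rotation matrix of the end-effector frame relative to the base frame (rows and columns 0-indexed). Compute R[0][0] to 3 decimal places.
End-effector x-axis (col 0 of R) = (-1.0000,0.0000,-0.0000)
R[0][0] = -1.0000

-1.000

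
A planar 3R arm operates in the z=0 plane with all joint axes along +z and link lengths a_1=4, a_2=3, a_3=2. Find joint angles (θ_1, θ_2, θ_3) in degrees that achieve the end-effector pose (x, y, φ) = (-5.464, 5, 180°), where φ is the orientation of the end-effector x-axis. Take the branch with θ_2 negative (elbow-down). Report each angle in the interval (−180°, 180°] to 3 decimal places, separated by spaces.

150.000 -60.002 90.002

wrist centre = target − a_3·(cos φ, sin φ) = (-3.4640, 5.0000)
cos θ_2 = (36.9993−4²−3²)/(2·4·3) = 0.5000; θ_2 = -60.0019° (elbow-down)
β = atan2(5.0000,-3.4640) = 124.7142°; ψ = atan2(-2.5981,5.4999) = -25.2858°
θ_1 = β − ψ = 150.0000°
θ_3 = φ − θ_1 − θ_2 = 90.0019° (wrapped to (-180°,180°])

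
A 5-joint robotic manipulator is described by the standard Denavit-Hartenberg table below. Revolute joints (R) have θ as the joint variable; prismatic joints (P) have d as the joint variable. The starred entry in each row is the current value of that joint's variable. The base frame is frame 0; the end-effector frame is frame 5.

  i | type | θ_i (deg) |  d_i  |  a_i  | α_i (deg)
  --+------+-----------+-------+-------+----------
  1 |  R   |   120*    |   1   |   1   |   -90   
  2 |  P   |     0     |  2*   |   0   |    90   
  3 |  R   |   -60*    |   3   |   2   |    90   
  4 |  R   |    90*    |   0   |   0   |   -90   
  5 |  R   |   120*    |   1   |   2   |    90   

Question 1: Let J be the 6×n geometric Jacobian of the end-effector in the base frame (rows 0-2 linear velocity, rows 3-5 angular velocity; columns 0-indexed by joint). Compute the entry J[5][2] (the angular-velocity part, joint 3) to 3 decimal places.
axis z_2 = (0.0000,0.0000,1.0000); lever o_n−o_2 = (-1.0000,1.7321,2.0000)
cross product → J_v[:, 2] = (-1.7321,-1.0000,0.0000)
J_ω[:, 2] = z_2
entry J[5][2] = 1.0000

1.000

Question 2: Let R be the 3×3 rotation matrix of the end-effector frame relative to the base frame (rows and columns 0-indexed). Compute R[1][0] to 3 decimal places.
End-effector x-axis (col 0 of R) = (-0.7500,0.4330,-0.5000)
R[1][0] = 0.4330

0.433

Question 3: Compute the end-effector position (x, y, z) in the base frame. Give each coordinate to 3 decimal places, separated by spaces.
after link 1: o_1 = (-0.5000, 0.8660, 1.0000)
after link 2: o_2 = (-2.2321, -0.1340, 1.0000)
after link 3: o_3 = (-1.2321, 1.5981, 4.0000)
after link 4: o_4 = (-1.2321, 1.5981, 4.0000)
after link 5: o_5 = (-3.2321, 1.5981, 3.0000)

-3.232 1.598 3.000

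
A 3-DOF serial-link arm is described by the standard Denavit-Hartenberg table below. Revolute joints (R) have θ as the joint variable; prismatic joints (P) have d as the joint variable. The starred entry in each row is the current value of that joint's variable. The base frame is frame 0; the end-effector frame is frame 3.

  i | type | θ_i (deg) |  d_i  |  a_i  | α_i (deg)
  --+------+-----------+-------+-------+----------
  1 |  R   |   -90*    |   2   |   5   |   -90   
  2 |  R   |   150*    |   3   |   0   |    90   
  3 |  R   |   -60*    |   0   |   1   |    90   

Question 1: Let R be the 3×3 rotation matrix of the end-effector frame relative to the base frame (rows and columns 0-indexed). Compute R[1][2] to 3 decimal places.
-0.750

End-effector z-axis (col 2 of R) = (-0.5000,-0.7500,0.4330)
R[1][2] = -0.7500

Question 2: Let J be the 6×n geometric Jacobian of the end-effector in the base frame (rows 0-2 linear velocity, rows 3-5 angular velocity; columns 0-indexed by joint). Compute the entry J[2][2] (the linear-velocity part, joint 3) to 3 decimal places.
-0.433

axis z_2 = (0.0000,-0.5000,-0.8660); lever o_n−o_2 = (-0.8660,0.4330,-0.2500)
cross product → J_v[:, 2] = (0.5000,0.7500,-0.4330)
J_ω[:, 2] = z_2
entry J[2][2] = -0.4330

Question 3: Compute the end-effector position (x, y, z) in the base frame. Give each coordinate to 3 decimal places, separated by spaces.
2.134 -4.567 1.750

after link 1: o_1 = (0.0000, -5.0000, 2.0000)
after link 2: o_2 = (3.0000, -5.0000, 2.0000)
after link 3: o_3 = (2.1340, -4.5670, 1.7500)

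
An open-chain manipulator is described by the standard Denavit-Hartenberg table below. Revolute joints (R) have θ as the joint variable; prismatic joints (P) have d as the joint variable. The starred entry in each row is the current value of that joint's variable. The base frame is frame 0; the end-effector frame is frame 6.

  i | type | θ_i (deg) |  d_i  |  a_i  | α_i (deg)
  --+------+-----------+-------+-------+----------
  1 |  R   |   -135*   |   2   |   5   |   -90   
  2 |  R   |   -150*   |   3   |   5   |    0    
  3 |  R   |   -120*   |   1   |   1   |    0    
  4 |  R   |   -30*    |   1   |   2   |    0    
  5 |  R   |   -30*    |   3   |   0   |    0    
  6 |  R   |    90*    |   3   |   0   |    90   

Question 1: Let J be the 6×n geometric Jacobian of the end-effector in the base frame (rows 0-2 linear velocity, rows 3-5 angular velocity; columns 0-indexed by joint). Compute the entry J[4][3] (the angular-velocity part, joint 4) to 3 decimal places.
axis z_3 = (0.7071,-0.7071,0.0000); lever o_n−o_3 = (4.2426,-5.6569,-1.7321)
cross product → J_v[:, 3] = (1.2247,1.2247,-1.0000)
J_ω[:, 3] = z_3
entry J[4][3] = -0.7071

-0.707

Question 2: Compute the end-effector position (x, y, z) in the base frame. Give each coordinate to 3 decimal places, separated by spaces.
6.597 -8.959 1.768

after link 1: o_1 = (-3.5355, -3.5355, 2.0000)
after link 2: o_2 = (1.6476, -2.5950, 4.5000)
after link 3: o_3 = (2.3548, -3.3021, 3.5000)
after link 4: o_4 = (2.3548, -4.7163, 1.7679)
after link 5: o_5 = (4.4761, -6.8376, 1.7679)
after link 6: o_6 = (6.5974, -8.9590, 1.7679)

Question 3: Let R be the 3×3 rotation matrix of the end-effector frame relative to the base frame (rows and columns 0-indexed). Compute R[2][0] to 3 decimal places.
-0.866

End-effector x-axis (col 0 of R) = (0.3536,0.3536,-0.8660)
R[2][0] = -0.8660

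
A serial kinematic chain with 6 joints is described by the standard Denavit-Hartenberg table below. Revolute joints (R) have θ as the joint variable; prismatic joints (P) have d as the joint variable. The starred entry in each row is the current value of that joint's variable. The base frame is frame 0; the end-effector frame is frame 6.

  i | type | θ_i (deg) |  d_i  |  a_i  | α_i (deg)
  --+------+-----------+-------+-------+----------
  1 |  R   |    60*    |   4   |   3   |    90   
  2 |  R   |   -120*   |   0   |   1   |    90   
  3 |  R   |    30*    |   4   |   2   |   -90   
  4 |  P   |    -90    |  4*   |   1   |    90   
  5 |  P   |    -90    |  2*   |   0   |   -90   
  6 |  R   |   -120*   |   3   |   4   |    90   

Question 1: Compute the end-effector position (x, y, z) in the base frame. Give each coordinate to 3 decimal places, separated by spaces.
2.286 -2.969 12.330

after link 1: o_1 = (1.5000, 2.5981, 4.0000)
after link 2: o_2 = (1.2500, 2.1651, 3.1340)
after link 3: o_3 = (-0.0490, -2.0849, 3.6340)
after link 4: o_4 = (3.0179, -3.7010, 5.8660)
after link 5: o_5 = (2.5849, -2.4510, 7.3660)
after link 6: o_6 = (2.2859, -2.9689, 12.3301)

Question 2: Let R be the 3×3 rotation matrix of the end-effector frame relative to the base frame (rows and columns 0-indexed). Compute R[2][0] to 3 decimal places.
End-effector x-axis (col 0 of R) = (0.2500,0.4330,0.8660)
R[2][0] = 0.8660

0.866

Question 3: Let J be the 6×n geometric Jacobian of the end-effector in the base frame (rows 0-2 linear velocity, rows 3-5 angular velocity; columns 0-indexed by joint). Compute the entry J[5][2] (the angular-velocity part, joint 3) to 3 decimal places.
axis z_2 = (-0.4330,-0.7500,0.5000); lever o_n−o_2 = (1.0359,-5.1340,9.1962)
cross product → J_v[:, 2] = (-4.3301,4.5000,3.0000)
J_ω[:, 2] = z_2
entry J[5][2] = 0.5000

0.500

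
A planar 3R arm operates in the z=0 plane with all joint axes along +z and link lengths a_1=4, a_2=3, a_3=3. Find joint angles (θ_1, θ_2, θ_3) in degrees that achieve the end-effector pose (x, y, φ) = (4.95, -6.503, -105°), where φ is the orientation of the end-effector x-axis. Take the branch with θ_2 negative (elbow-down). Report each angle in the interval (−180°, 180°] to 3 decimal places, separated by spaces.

-19.396 -29.975 -55.629

wrist centre = target − a_3·(cos φ, sin φ) = (5.7265, -3.6052)
cos θ_2 = (45.7899−4²−3²)/(2·4·3) = 0.8662; θ_2 = -29.9745° (elbow-down)
β = atan2(-3.6052,5.7265) = -32.1934°; ψ = atan2(-1.4988,6.5987) = -12.7971°
θ_1 = β − ψ = -19.3963°
θ_3 = φ − θ_1 − θ_2 = -55.6291° (wrapped to (-180°,180°])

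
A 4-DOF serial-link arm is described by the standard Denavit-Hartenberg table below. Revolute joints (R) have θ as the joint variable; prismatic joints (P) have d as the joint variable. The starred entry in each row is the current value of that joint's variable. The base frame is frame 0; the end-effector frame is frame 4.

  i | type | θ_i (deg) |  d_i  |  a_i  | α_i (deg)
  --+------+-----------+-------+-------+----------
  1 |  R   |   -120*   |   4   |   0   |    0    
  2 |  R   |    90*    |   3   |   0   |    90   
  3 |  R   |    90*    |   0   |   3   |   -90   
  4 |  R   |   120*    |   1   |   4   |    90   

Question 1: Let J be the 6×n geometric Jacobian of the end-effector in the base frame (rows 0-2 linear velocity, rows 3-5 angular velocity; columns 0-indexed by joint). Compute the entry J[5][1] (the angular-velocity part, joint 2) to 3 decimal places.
1.000

axis z_1 = (0.0000,0.0000,1.0000); lever o_n−o_1 = (0.8660,3.5000,4.0000)
cross product → J_v[:, 1] = (-3.5000,0.8660,0.0000)
J_ω[:, 1] = z_1
entry J[5][1] = 1.0000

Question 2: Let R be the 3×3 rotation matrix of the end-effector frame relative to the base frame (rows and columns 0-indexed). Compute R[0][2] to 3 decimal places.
End-effector z-axis (col 2 of R) = (0.2500,0.4330,0.8660)
R[0][2] = 0.2500

0.250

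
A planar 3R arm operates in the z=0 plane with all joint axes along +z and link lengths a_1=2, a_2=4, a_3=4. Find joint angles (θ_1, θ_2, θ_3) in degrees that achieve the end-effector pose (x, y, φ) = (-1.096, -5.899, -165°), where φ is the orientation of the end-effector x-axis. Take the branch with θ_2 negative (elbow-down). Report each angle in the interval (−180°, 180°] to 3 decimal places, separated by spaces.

wrist centre = target − a_3·(cos φ, sin φ) = (2.7677, -4.8637)
cos θ_2 = (31.3160−2²−4²)/(2·2·4) = 0.7072; θ_2 = -44.9884° (elbow-down)
β = atan2(-4.8637,2.7677) = -60.3579°; ψ = atan2(-2.8279,4.8290) = -30.3532°
θ_1 = β − ψ = -30.0048°
θ_3 = φ − θ_1 − θ_2 = -90.0068° (wrapped to (-180°,180°])

-30.005 -44.988 -90.007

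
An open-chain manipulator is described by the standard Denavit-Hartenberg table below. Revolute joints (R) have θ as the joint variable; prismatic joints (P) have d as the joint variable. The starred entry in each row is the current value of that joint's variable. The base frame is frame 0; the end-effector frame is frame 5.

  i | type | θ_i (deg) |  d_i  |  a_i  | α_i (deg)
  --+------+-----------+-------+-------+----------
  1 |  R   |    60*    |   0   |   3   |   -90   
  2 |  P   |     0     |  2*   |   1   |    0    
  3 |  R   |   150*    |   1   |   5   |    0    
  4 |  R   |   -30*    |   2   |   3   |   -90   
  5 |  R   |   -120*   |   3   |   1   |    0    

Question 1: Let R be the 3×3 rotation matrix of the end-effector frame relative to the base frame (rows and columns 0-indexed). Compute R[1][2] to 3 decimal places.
-0.750

End-effector z-axis (col 2 of R) = (-0.4330,-0.7500,0.5000)
R[1][2] = -0.7500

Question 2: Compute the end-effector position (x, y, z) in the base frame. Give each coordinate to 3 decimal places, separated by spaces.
-7.169 -0.685 -3.165

after link 1: o_1 = (1.5000, 2.5981, 0.0000)
after link 2: o_2 = (0.2679, 4.4641, 0.0000)
after link 3: o_3 = (-2.7631, 1.2141, -2.5000)
after link 4: o_4 = (-5.2452, 0.9151, -5.0981)
after link 5: o_5 = (-7.1692, -0.6854, -3.1651)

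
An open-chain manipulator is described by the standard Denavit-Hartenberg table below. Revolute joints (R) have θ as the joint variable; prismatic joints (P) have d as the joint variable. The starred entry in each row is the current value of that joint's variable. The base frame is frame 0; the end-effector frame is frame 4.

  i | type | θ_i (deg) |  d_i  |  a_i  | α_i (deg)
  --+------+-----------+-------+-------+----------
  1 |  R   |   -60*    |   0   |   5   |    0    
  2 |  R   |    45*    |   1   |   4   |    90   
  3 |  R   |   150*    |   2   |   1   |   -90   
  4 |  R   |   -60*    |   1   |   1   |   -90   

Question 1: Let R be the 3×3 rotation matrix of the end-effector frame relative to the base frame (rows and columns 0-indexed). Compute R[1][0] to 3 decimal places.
End-effector x-axis (col 0 of R) = (-0.6424,-0.7244,0.2500)
R[1][0] = -0.7244

-0.724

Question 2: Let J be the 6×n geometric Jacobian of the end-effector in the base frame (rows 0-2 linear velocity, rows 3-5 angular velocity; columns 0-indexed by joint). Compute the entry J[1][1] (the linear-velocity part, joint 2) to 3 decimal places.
1.384

axis z_1 = (0.0000,0.0000,1.0000); lever o_n−o_1 = (1.3842,-3.3380,0.8840)
cross product → J_v[:, 1] = (3.3380,1.3842,-0.0000)
J_ω[:, 1] = z_1
entry J[1][1] = 1.3842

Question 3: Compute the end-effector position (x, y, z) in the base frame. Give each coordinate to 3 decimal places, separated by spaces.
after link 1: o_1 = (2.5000, -4.3301, 0.0000)
after link 2: o_2 = (6.3637, -5.3654, 1.0000)
after link 3: o_3 = (5.0095, -7.0731, 1.5000)
after link 4: o_4 = (3.8842, -7.6681, 0.8840)

3.884 -7.668 0.884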